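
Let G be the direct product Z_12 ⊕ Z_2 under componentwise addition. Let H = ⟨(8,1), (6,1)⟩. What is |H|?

12

|⟨(8,1)⟩| = 6 and |⟨(6,1)⟩| = 2, so |H| is a multiple of lcm(6, 2) = 6 and divides |G| = 24.
Closing under the operation: H = {(0,0), (0,1), (2,0), (2,1), (4,0), (4,1), (6,0), (6,1), (8,0), (8,1), (10,0), (10,1)}, so |H| = 12.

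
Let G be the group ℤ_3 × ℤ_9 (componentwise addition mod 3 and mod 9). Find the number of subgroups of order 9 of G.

4

|G| = 27 and 9 | 27, so subgroups of order 9 are possible by Lagrange.
The subgroups of order 9 are: {(0,0), (0,1), (0,2), (0,3), (0,4), (0,5), (0,6), (0,7), (0,8)}; {(0,0), (0,3), (0,6), (1,0), (1,3), (1,6), (2,0), (2,3), (2,6)}; {(0,0), (0,3), (0,6), (1,1), (1,4), (1,7), (2,2), (2,5), (2,8)}; {(0,0), (0,3), (0,6), (1,2), (1,5), (1,8), (2,1), (2,4), (2,7)}.
So G has 4 subgroups of order 9.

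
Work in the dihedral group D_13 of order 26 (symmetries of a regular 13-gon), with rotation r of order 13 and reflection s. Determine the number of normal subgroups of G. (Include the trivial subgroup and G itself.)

3

G has 16 subgroups. Checking conjugation-invariance by order — order 1: 1/1 normal; order 2: 0/13 normal; order 13: 1/1 normal; order 26: 1/1 normal.
Total normal subgroups: 3.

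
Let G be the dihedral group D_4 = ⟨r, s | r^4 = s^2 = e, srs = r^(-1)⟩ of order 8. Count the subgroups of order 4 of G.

|G| = 8 and 4 | 8, so subgroups of order 4 are possible by Lagrange.
The subgroups of order 4 are: {e, r, r^2, r^3}; {e, r^2, s, r^2s}; {e, r^2, rs, r^3s}.
So G has 3 subgroups of order 4.

3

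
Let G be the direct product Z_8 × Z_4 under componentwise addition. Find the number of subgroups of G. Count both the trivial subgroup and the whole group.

22

|G| = 32, so by Lagrange every subgroup order divides 32. Divisors: 1, 2, 4, 8, 16, 32.
Subgroups by order — order 1: 1; order 2: 3; order 4: 7; order 8: 7; order 16: 3; order 32: 1.
Total: 1 + 3 + 7 + 7 + 3 + 1 = 22.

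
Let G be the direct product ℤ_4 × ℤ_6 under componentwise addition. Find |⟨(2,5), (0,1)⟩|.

|⟨(2,5)⟩| = 6 and |⟨(0,1)⟩| = 6, so |H| is a multiple of lcm(6, 6) = 6 and divides |G| = 24.
Closing under the operation: H = {(0,0), (0,1), (0,2), (0,3), (0,4), (0,5), (2,0), (2,1), (2,2), (2,3), (2,4), (2,5)}, so |H| = 12.

12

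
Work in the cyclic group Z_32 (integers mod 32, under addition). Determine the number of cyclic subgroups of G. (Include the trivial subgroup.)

Each element a generates a cyclic subgroup ⟨a⟩; distinct elements may generate the same one (a cyclic group of order d has φ(d) generators).
Cyclic subgroups by order — order 1: 1; order 2: 1; order 4: 1; order 8: 1; order 16: 1; order 32: 1.
Total: 6.

6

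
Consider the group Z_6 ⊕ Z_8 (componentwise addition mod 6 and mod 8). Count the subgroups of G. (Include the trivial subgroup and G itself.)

22

|G| = 48, so by Lagrange every subgroup order divides 48. Divisors: 1, 2, 3, 4, 6, 8, 12, 16, 24, 48.
Subgroups by order — order 1: 1; order 2: 3; order 3: 1; order 4: 3; order 6: 3; order 8: 3; order 12: 3; order 16: 1; order 24: 3; order 48: 1.
Total: 1 + 3 + 1 + 3 + 3 + 3 + 3 + 1 + 3 + 1 = 22.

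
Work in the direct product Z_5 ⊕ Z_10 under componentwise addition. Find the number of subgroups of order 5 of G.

|G| = 50 and 5 | 50, so subgroups of order 5 are possible by Lagrange.
The subgroups of order 5 are: {(0,0), (0,2), (0,4), (0,6), (0,8)}; {(0,0), (1,0), (2,0), (3,0), (4,0)}; {(0,0), (1,2), (2,4), (3,6), (4,8)}; {(0,0), (1,4), (2,8), (3,2), (4,6)}; … (6 in all).
So G has 6 subgroups of order 5.

6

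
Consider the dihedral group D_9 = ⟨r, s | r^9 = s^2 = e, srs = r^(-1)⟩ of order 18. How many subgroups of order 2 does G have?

|G| = 18 and 2 | 18, so subgroups of order 2 are possible by Lagrange.
The subgroups of order 2 are: {e, r^2s}; {e, r^3s}; {e, r^4s}; {e, r^5s}; … (9 in all).
So G has 9 subgroups of order 2.

9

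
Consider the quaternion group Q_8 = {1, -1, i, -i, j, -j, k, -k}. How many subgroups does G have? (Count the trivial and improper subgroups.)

|G| = 8, so by Lagrange every subgroup order divides 8. Divisors: 1, 2, 4, 8.
Subgroups by order — order 1: 1; order 2: 1; order 4: 3; order 8: 1.
Total: 1 + 1 + 3 + 1 = 6.

6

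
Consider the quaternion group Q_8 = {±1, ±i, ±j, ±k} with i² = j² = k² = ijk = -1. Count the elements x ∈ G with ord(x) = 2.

The elements of order 2 are: -1.
That's 1.

1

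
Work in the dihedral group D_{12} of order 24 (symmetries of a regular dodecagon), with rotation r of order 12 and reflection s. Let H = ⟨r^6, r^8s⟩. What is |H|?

|⟨r^6⟩| = 2 and |⟨r^8s⟩| = 2, so |H| is a multiple of lcm(2, 2) = 2 and divides |G| = 24.
Closing under the operation: H = {e, r^6, r^2s, r^8s}, so |H| = 4.

4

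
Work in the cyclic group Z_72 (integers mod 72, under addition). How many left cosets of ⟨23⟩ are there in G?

|⟨23⟩| = 72 and |G| = 72.
By Lagrange, [G : H] = |G|/|H| = 72/72 = 1.

1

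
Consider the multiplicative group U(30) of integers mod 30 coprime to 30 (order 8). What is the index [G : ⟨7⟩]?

|⟨7⟩| = 4 and |G| = 8.
By Lagrange, [G : H] = |G|/|H| = 8/4 = 2.

2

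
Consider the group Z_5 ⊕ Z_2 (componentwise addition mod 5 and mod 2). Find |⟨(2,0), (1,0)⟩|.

5

|⟨(2,0)⟩| = 5 and |⟨(1,0)⟩| = 5, so |H| is a multiple of lcm(5, 5) = 5 and divides |G| = 10.
Closing under the operation: H = {(0,0), (1,0), (2,0), (3,0), (4,0)}, so |H| = 5.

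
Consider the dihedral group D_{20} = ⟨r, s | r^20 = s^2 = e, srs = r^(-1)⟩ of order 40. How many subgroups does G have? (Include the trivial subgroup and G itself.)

48

|G| = 40, so by Lagrange every subgroup order divides 40. Divisors: 1, 2, 4, 5, 8, 10, 20, 40.
Subgroups by order — order 1: 1; order 2: 21; order 4: 11; order 5: 1; order 8: 5; order 10: 5; order 20: 3; order 40: 1.
Total: 1 + 21 + 11 + 1 + 5 + 5 + 3 + 1 = 48.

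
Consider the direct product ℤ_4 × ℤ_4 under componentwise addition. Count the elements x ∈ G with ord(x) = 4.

12

An element (a,b) has order lcm(ord(a), ord(b)); count pairs with lcm equal to 4.
Enumerating gives 12 such elements.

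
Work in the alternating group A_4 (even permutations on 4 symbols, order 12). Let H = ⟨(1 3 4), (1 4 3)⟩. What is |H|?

3

|⟨(1 3 4)⟩| = 3 and |⟨(1 4 3)⟩| = 3, so |H| is a multiple of lcm(3, 3) = 3 and divides |G| = 12.
Closing under the operation: H = {e, (1 3 4), (1 4 3)}, so |H| = 3.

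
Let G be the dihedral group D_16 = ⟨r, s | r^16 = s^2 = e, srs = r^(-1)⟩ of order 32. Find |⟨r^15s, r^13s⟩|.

16

|⟨r^15s⟩| = 2 and |⟨r^13s⟩| = 2, so |H| is a multiple of lcm(2, 2) = 2 and divides |G| = 32.
Closing under the operation: H = {e, r^2, r^4, r^6, r^8, r^10, r^12, r^14, rs, r^3s, r^5s, r^7s, r^9s, r^11s, r^13s, r^15s}, so |H| = 16.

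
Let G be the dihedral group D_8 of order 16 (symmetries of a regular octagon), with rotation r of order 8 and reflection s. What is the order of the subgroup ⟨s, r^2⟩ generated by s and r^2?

8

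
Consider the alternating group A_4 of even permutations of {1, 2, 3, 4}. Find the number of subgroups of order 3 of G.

4

|G| = 12 and 3 | 12, so subgroups of order 3 are possible by Lagrange.
The subgroups of order 3 are: {e, (1 2 3), (1 3 2)}; {e, (1 2 4), (1 4 2)}; {e, (1 3 4), (1 4 3)}; {e, (2 3 4), (2 4 3)}.
So G has 4 subgroups of order 3.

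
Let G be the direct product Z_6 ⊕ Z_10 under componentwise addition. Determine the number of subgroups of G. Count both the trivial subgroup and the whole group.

|G| = 60, so by Lagrange every subgroup order divides 60. Divisors: 1, 2, 3, 4, 5, 6, 10, 12, 15, 20, 30, 60.
Subgroups by order — order 1: 1; order 2: 3; order 3: 1; order 4: 1; order 5: 1; order 6: 3; order 10: 3; order 12: 1; order 15: 1; order 20: 1; order 30: 3; order 60: 1.
Total: 1 + 3 + 1 + 1 + 1 + 3 + 3 + 1 + 1 + 1 + 3 + 1 = 20.

20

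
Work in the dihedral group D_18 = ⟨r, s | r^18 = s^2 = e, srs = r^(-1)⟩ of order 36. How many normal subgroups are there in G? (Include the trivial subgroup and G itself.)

G has 45 subgroups. Checking conjugation-invariance by order — order 1: 1/1 normal; order 2: 1/19 normal; order 3: 1/1 normal; order 4: 0/9 normal; order 6: 1/7 normal; order 9: 1/1 normal; order 12: 0/3 normal; order 18: 3/3 normal; order 36: 1/1 normal.
Total normal subgroups: 9.

9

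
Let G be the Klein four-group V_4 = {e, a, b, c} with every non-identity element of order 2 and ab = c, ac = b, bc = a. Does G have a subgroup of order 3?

No

3 does not divide |G| = 4, so by Lagrange no subgroup of order 3 exists.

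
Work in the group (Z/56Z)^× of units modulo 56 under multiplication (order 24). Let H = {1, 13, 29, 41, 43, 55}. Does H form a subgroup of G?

Closure fails: 41 · 43 = 27 ∉ H. So H is not a subgroup.

No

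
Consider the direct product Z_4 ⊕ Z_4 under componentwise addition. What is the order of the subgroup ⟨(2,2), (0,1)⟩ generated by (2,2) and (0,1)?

8

|⟨(2,2)⟩| = 2 and |⟨(0,1)⟩| = 4, so |H| is a multiple of lcm(2, 4) = 4 and divides |G| = 16.
Closing under the operation: H = {(0,0), (0,1), (0,2), (0,3), (2,0), (2,1), (2,2), (2,3)}, so |H| = 8.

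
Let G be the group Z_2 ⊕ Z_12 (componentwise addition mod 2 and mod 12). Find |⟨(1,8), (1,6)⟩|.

12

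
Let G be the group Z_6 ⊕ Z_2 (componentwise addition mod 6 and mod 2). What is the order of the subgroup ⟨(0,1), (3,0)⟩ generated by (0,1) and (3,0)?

4

|⟨(0,1)⟩| = 2 and |⟨(3,0)⟩| = 2, so |H| is a multiple of lcm(2, 2) = 2 and divides |G| = 12.
Closing under the operation: H = {(0,0), (0,1), (3,0), (3,1)}, so |H| = 4.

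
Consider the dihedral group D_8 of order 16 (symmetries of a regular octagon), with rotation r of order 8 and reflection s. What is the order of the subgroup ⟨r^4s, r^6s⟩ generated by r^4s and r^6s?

|⟨r^4s⟩| = 2 and |⟨r^6s⟩| = 2, so |H| is a multiple of lcm(2, 2) = 2 and divides |G| = 16.
Closing under the operation: H = {e, r^2, r^4, r^6, s, r^2s, r^4s, r^6s}, so |H| = 8.

8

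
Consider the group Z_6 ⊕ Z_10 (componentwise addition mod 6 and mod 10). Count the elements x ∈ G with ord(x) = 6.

An element (a,b) has order lcm(ord(a), ord(b)); count pairs with lcm equal to 6.
Enumerating gives 6 such elements.

6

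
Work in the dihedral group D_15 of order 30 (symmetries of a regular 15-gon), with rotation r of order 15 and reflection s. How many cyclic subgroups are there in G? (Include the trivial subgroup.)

Each element a generates a cyclic subgroup ⟨a⟩; distinct elements may generate the same one (a cyclic group of order d has φ(d) generators).
Cyclic subgroups by order — order 1: 1; order 2: 15; order 3: 1; order 5: 1; order 15: 1.
Total: 19.

19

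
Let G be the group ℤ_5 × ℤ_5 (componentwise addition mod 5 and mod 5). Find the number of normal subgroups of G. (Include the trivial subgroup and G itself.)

G is abelian, so every subgroup is normal.
G has 8 subgroups in total, hence 8 normal subgroups.

8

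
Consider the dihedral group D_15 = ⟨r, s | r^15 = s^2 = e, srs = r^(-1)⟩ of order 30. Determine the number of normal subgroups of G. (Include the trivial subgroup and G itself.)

5

G has 28 subgroups. Checking conjugation-invariance by order — order 1: 1/1 normal; order 2: 0/15 normal; order 3: 1/1 normal; order 5: 1/1 normal; order 6: 0/5 normal; order 10: 0/3 normal; order 15: 1/1 normal; order 30: 1/1 normal.
Total normal subgroups: 5.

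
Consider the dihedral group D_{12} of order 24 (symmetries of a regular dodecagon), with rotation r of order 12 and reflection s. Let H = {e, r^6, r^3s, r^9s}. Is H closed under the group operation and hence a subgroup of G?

Yes

|H| = 4 divides |G| = 24, consistent with Lagrange.
H contains the identity, every element's inverse is in H, and H is closed under ·: it is a subgroup.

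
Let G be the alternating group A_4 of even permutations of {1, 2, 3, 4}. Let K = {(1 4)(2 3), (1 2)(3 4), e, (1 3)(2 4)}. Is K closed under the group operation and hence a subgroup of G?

|K| = 4 divides |G| = 12, consistent with Lagrange.
K contains the identity, every element's inverse is in K, and K is closed under ∘: it is a subgroup.

Yes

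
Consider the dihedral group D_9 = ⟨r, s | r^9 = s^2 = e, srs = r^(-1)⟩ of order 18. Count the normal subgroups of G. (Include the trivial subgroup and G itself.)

G has 16 subgroups. Checking conjugation-invariance by order — order 1: 1/1 normal; order 2: 0/9 normal; order 3: 1/1 normal; order 6: 0/3 normal; order 9: 1/1 normal; order 18: 1/1 normal.
Total normal subgroups: 4.

4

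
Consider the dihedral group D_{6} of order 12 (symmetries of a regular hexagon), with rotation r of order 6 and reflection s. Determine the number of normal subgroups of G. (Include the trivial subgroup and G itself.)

7

G has 16 subgroups. Checking conjugation-invariance by order — order 1: 1/1 normal; order 2: 1/7 normal; order 3: 1/1 normal; order 4: 0/3 normal; order 6: 3/3 normal; order 12: 1/1 normal.
Total normal subgroups: 7.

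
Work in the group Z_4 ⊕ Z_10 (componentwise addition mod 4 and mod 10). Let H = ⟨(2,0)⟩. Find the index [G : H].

20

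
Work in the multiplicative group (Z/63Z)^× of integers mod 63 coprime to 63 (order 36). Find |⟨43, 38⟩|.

18

|⟨43⟩| = 3 and |⟨38⟩| = 6, so |H| is a multiple of lcm(3, 6) = 6 and divides |G| = 36.
Closing under the operation: H = {1, 4, 5, 16, 17, 20, 22, 25, 26, 37, 38, 41, 43, 46, 47, 58, 59, 62}, so |H| = 18.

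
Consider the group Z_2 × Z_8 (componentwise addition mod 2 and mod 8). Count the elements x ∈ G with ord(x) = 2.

An element (a,b) has order lcm(ord(a), ord(b)); count pairs with lcm equal to 2.
Enumerating gives 3 such elements.

3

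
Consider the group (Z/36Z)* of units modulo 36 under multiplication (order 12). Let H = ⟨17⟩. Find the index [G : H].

6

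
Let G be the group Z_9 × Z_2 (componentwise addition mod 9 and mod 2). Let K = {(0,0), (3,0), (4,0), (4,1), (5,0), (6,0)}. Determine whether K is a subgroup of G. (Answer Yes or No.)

No

(4,1) ∈ K but its inverse (5,1) ∉ K, so K is not a subgroup.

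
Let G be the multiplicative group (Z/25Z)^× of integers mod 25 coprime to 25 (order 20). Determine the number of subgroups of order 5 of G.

1

|G| = 20 and 5 | 20, so subgroups of order 5 are possible by Lagrange.
The subgroups of order 5 are: {1, 6, 11, 16, 21}.
So G has 1 subgroup of order 5.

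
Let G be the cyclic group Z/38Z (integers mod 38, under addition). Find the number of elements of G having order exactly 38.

18

In a cyclic group of order 38, the number of elements of order d (for d | 38) is φ(d).
φ(38) = 18.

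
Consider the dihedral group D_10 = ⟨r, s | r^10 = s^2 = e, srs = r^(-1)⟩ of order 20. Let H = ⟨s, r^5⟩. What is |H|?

4

|⟨s⟩| = 2 and |⟨r^5⟩| = 2, so |H| is a multiple of lcm(2, 2) = 2 and divides |G| = 20.
Closing under the operation: H = {e, r^5, s, r^5s}, so |H| = 4.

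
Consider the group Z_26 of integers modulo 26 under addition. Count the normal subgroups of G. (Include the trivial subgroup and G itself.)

4

G is abelian, so every subgroup is normal.
G has 4 subgroups in total, hence 4 normal subgroups.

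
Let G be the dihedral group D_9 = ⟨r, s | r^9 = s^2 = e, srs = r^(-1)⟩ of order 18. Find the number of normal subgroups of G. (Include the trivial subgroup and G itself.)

4

G has 16 subgroups. Checking conjugation-invariance by order — order 1: 1/1 normal; order 2: 0/9 normal; order 3: 1/1 normal; order 6: 0/3 normal; order 9: 1/1 normal; order 18: 1/1 normal.
Total normal subgroups: 4.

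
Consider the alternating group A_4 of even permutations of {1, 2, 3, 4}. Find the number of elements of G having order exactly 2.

3

The elements of order 2 are: (1 2)(3 4), (1 3)(2 4), (1 4)(2 3).
That's 3.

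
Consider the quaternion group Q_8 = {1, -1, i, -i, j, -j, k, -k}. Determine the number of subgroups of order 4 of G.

|G| = 8 and 4 | 8, so subgroups of order 4 are possible by Lagrange.
The subgroups of order 4 are: {1, -1, i, -i}; {1, -1, j, -j}; {1, -1, k, -k}.
So G has 3 subgroups of order 4.

3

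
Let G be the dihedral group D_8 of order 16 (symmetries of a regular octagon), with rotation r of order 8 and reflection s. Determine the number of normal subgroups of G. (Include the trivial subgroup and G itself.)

7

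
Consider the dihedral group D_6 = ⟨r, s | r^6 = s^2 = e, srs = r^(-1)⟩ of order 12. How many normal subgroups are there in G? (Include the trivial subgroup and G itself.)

G has 16 subgroups. Checking conjugation-invariance by order — order 1: 1/1 normal; order 2: 1/7 normal; order 3: 1/1 normal; order 4: 0/3 normal; order 6: 3/3 normal; order 12: 1/1 normal.
Total normal subgroups: 7.

7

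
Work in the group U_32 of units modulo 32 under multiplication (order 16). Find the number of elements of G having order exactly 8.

The elements of order 8 are: 3, 5, 11, 13, 19, 21, 27, 29.
That's 8.

8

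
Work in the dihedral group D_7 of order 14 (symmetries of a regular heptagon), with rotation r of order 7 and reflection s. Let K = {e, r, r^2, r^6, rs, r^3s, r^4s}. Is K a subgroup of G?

No

r^2 ∈ K but its inverse r^5 ∉ K, so K is not a subgroup.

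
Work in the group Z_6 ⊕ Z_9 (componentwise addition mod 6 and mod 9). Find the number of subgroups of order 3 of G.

4

|G| = 54 and 3 | 54, so subgroups of order 3 are possible by Lagrange.
The subgroups of order 3 are: {(0,0), (0,3), (0,6)}; {(0,0), (2,0), (4,0)}; {(0,0), (2,3), (4,6)}; {(0,0), (2,6), (4,3)}.
So G has 4 subgroups of order 3.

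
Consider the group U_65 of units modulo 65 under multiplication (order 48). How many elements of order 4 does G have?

Enumerating element orders in G gives 12 elements of order 4.

12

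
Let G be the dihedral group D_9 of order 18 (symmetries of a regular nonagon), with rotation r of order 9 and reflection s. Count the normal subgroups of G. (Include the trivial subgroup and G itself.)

G has 16 subgroups. Checking conjugation-invariance by order — order 1: 1/1 normal; order 2: 0/9 normal; order 3: 1/1 normal; order 6: 0/3 normal; order 9: 1/1 normal; order 18: 1/1 normal.
Total normal subgroups: 4.

4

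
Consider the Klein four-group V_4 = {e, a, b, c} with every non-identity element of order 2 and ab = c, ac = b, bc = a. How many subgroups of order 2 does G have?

3

|G| = 4 and 2 | 4, so subgroups of order 2 are possible by Lagrange.
The subgroups of order 2 are: {e, a}; {e, b}; {e, c}.
So G has 3 subgroups of order 2.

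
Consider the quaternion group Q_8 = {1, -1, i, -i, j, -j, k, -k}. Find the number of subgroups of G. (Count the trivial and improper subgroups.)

|G| = 8, so by Lagrange every subgroup order divides 8. Divisors: 1, 2, 4, 8.
Subgroups by order — order 1: 1; order 2: 1; order 4: 3; order 8: 1.
Total: 1 + 1 + 3 + 1 = 6.

6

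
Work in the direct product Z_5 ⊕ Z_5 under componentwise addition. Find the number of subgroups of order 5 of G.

6

|G| = 25 and 5 | 25, so subgroups of order 5 are possible by Lagrange.
The subgroups of order 5 are: {(0,0), (0,1), (0,2), (0,3), (0,4)}; {(0,0), (1,0), (2,0), (3,0), (4,0)}; {(0,0), (1,1), (2,2), (3,3), (4,4)}; {(0,0), (1,2), (2,4), (3,1), (4,3)}; … (6 in all).
So G has 6 subgroups of order 5.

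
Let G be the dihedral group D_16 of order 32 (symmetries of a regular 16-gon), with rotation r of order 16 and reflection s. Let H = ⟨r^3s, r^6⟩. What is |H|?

16

|⟨r^3s⟩| = 2 and |⟨r^6⟩| = 8, so |H| is a multiple of lcm(2, 8) = 8 and divides |G| = 32.
Closing under the operation: H = {e, r^2, r^4, r^6, r^8, r^10, r^12, r^14, rs, r^3s, r^5s, r^7s, r^9s, r^11s, r^13s, r^15s}, so |H| = 16.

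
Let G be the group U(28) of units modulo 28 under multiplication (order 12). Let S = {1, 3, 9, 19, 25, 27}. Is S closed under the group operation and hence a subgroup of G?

Yes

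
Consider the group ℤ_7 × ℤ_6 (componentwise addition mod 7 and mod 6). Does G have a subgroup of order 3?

3 | 42. A subgroup of order 3 is {(0,0), (0,2), (0,4)}.

Yes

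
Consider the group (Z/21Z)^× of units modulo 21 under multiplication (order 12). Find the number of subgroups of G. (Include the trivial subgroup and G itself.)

10

|G| = 12, so by Lagrange every subgroup order divides 12. Divisors: 1, 2, 3, 4, 6, 12.
Subgroups by order — order 1: 1; order 2: 3; order 3: 1; order 4: 1; order 6: 3; order 12: 1.
Total: 1 + 3 + 1 + 1 + 3 + 1 = 10.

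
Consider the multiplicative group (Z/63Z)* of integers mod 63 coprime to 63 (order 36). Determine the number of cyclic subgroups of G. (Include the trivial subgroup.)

20

Each element a generates a cyclic subgroup ⟨a⟩; distinct elements may generate the same one (a cyclic group of order d has φ(d) generators).
Cyclic subgroups by order — order 1: 1; order 2: 3; order 3: 4; order 6: 12.
Total: 20.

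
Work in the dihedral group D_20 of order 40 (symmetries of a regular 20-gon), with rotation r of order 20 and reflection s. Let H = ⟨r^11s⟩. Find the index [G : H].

20

|⟨r^11s⟩| = 2 and |G| = 40.
By Lagrange, [G : H] = |G|/|H| = 40/2 = 20.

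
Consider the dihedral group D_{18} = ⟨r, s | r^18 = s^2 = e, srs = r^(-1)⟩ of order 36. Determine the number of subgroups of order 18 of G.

3

|G| = 36 and 18 | 36, so subgroups of order 18 are possible by Lagrange.
The subgroups of order 18 are: {e, r, r^2, r^3, r^4, r^5, r^6, r^7, r^8, r^9, r^10, r^11, r^12, r^13, r^14, r^15, r^16, r^17}; {e, r^2, r^4, r^6, r^8, r^10, r^12, r^14, r^16, s, r^2s, r^4s, r^6s, r^8s, r^10s, r^12s, r^14s, r^16s}; {e, r^2, r^4, r^6, r^8, r^10, r^12, r^14, r^16, rs, r^3s, r^5s, r^7s, r^9s, r^11s, r^13s, r^15s, r^17s}.
So G has 3 subgroups of order 18.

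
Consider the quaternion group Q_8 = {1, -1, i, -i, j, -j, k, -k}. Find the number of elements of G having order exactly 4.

6

The elements of order 4 are: i, -i, j, -j, k, -k.
That's 6.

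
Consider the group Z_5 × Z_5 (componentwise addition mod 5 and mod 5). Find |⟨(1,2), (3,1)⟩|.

5

|⟨(1,2)⟩| = 5 and |⟨(3,1)⟩| = 5, so |H| is a multiple of lcm(5, 5) = 5 and divides |G| = 25.
Closing under the operation: H = {(0,0), (1,2), (2,4), (3,1), (4,3)}, so |H| = 5.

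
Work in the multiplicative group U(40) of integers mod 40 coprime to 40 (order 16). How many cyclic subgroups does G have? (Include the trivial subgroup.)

12

Each element a generates a cyclic subgroup ⟨a⟩; distinct elements may generate the same one (a cyclic group of order d has φ(d) generators).
Cyclic subgroups by order — order 1: 1; order 2: 7; order 4: 4.
Total: 12.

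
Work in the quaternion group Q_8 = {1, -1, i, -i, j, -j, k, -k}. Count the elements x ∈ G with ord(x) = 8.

0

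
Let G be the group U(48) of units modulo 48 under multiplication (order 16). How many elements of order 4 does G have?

8

The elements of order 4 are: 5, 11, 13, 19, 29, 35, 37, 43.
That's 8.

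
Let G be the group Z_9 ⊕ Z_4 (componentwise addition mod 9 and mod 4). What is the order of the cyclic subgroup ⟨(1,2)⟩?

18

The order of (1,2) in Z_9 × Z_4 is lcm(ord(1) in Z_9, ord(2) in Z_4).
ord(1) = 9 and ord(2) = 2, so |⟨(1,2)⟩| = lcm(9, 2) = 18.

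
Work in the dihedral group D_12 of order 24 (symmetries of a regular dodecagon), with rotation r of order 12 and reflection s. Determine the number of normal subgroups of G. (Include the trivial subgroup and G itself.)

G has 34 subgroups. Checking conjugation-invariance by order — order 1: 1/1 normal; order 2: 1/13 normal; order 3: 1/1 normal; order 4: 1/7 normal; order 6: 1/5 normal; order 8: 0/3 normal; order 12: 3/3 normal; order 24: 1/1 normal.
Total normal subgroups: 9.

9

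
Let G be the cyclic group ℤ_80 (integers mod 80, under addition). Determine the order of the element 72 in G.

10

In ℤ_80, the order of an element a is n/gcd(a, n).
gcd(72, 80) = 8, so |⟨72⟩| = 80/8 = 10.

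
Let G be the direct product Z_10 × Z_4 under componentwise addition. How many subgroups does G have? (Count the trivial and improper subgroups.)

|G| = 40, so by Lagrange every subgroup order divides 40. Divisors: 1, 2, 4, 5, 8, 10, 20, 40.
Subgroups by order — order 1: 1; order 2: 3; order 4: 3; order 5: 1; order 8: 1; order 10: 3; order 20: 3; order 40: 1.
Total: 1 + 3 + 3 + 1 + 1 + 3 + 3 + 1 = 16.

16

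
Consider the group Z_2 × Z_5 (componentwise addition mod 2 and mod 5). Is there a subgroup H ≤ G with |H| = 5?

Yes

5 | 10. A subgroup of order 5 is {(0,0), (0,1), (0,2), (0,3), (0,4)}.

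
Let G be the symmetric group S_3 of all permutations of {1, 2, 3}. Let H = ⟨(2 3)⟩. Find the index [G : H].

3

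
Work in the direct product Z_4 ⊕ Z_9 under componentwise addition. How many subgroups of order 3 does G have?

1

|G| = 36 and 3 | 36, so subgroups of order 3 are possible by Lagrange.
The subgroups of order 3 are: {(0,0), (0,3), (0,6)}.
So G has 1 subgroup of order 3.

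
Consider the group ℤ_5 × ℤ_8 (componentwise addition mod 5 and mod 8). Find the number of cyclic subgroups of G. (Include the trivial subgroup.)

Each element a generates a cyclic subgroup ⟨a⟩; distinct elements may generate the same one (a cyclic group of order d has φ(d) generators).
Cyclic subgroups by order — order 1: 1; order 2: 1; order 4: 1; order 5: 1; order 8: 1; order 10: 1; order 20: 1; order 40: 1.
Total: 8.

8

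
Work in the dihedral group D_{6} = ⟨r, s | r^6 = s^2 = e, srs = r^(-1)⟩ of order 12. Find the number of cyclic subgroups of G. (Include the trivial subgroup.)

Each element a generates a cyclic subgroup ⟨a⟩; distinct elements may generate the same one (a cyclic group of order d has φ(d) generators).
Cyclic subgroups by order — order 1: 1; order 2: 7; order 3: 1; order 6: 1.
Total: 10.

10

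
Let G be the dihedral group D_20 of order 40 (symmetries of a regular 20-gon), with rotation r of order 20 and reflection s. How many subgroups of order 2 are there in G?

|G| = 40 and 2 | 40, so subgroups of order 2 are possible by Lagrange.
The subgroups of order 2 are: {e, r^10}; {e, r^10s}; {e, r^11s}; {e, r^12s}; … (21 in all).
So G has 21 subgroups of order 2.

21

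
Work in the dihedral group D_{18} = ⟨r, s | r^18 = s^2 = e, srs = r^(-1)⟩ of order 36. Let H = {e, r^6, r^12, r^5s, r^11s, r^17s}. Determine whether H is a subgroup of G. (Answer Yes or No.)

Yes

|H| = 6 divides |G| = 36, consistent with Lagrange.
H contains the identity, every element's inverse is in H, and H is closed under ·: it is a subgroup.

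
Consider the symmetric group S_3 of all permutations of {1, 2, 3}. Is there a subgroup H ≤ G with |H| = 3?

Yes

3 | 6. A subgroup of order 3 is {e, (1 2 3), (1 3 2)}.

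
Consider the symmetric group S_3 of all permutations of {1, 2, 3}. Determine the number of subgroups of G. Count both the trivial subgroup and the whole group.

6

|G| = 6, so by Lagrange every subgroup order divides 6. Divisors: 1, 2, 3, 6.
Subgroups by order — order 1: 1; order 2: 3; order 3: 1; order 6: 1.
Total: 1 + 3 + 1 + 1 = 6.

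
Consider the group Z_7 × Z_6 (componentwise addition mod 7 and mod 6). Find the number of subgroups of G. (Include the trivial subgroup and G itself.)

8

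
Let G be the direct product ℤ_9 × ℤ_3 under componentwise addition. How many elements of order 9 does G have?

An element (a,b) has order lcm(ord(a), ord(b)); count pairs with lcm equal to 9.
Enumerating gives 18 such elements.

18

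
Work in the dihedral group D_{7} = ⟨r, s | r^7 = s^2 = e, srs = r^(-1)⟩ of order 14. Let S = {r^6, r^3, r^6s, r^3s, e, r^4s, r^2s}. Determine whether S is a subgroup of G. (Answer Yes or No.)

No

r^6 ∈ S but its inverse r ∉ S, so S is not a subgroup.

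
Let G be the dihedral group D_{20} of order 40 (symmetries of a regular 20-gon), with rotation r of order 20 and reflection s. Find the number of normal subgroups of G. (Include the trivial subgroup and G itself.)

9

G has 48 subgroups. Checking conjugation-invariance by order — order 1: 1/1 normal; order 2: 1/21 normal; order 4: 1/11 normal; order 5: 1/1 normal; order 8: 0/5 normal; order 10: 1/5 normal; order 20: 3/3 normal; order 40: 1/1 normal.
Total normal subgroups: 9.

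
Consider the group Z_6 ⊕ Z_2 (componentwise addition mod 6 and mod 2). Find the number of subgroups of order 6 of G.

3

|G| = 12 and 6 | 12, so subgroups of order 6 are possible by Lagrange.
The subgroups of order 6 are: {(0,0), (0,1), (2,0), (2,1), (4,0), (4,1)}; {(0,0), (1,0), (2,0), (3,0), (4,0), (5,0)}; {(0,0), (1,1), (2,0), (3,1), (4,0), (5,1)}.
So G has 3 subgroups of order 6.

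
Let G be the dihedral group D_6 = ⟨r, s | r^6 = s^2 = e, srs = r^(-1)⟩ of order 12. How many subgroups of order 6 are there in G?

3

|G| = 12 and 6 | 12, so subgroups of order 6 are possible by Lagrange.
The subgroups of order 6 are: {e, r, r^2, r^3, r^4, r^5}; {e, r^2, r^4, s, r^2s, r^4s}; {e, r^2, r^4, rs, r^3s, r^5s}.
So G has 3 subgroups of order 6.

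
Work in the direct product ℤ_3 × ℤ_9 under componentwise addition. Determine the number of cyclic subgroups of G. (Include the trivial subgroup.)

Each element a generates a cyclic subgroup ⟨a⟩; distinct elements may generate the same one (a cyclic group of order d has φ(d) generators).
Cyclic subgroups by order — order 1: 1; order 3: 4; order 9: 3.
Total: 8.

8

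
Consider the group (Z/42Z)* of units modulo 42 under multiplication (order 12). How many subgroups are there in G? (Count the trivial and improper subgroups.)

10

|G| = 12, so by Lagrange every subgroup order divides 12. Divisors: 1, 2, 3, 4, 6, 12.
Subgroups by order — order 1: 1; order 2: 3; order 3: 1; order 4: 1; order 6: 3; order 12: 1.
Total: 1 + 3 + 1 + 1 + 3 + 1 = 10.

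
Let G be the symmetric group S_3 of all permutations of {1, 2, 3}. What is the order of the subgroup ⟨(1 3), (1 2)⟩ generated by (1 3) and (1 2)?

6

|⟨(1 3)⟩| = 2 and |⟨(1 2)⟩| = 2, so |H| is a multiple of lcm(2, 2) = 2 and divides |G| = 6.
Closing {(1 3), (1 2)} under the group operation gives all of G, so |H| = 6.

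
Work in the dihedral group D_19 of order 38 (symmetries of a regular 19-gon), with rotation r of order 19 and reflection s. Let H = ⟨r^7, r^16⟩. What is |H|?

|⟨r^7⟩| = 19 and |⟨r^16⟩| = 19, so |H| is a multiple of lcm(19, 19) = 19 and divides |G| = 38.
Closing under the operation: H = {e, r, r^2, r^3, r^4, r^5, r^6, r^7, r^8, r^9, r^10, r^11, r^12, r^13, r^14, r^15, r^16, r^17, r^18}, so |H| = 19.

19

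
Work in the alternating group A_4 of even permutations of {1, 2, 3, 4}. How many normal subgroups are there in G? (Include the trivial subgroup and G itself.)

3

G has 10 subgroups. Checking conjugation-invariance by order — order 1: 1/1 normal; order 2: 0/3 normal; order 3: 0/4 normal; order 4: 1/1 normal; order 12: 1/1 normal.
Total normal subgroups: 3.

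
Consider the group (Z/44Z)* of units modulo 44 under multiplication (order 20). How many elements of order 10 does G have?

Enumerating element orders in G gives 12 elements of order 10.

12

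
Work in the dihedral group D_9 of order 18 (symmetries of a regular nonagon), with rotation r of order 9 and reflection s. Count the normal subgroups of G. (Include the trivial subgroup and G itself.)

4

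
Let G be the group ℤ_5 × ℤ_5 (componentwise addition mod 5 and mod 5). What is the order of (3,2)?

5

The order of (3,2) in Z_5 × Z_5 is lcm(ord(3) in Z_5, ord(2) in Z_5).
ord(3) = 5 and ord(2) = 5, so |⟨(3,2)⟩| = lcm(5, 5) = 5.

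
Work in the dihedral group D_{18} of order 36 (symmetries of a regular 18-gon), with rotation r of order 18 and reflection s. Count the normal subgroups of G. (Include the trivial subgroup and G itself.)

9

G has 45 subgroups. Checking conjugation-invariance by order — order 1: 1/1 normal; order 2: 1/19 normal; order 3: 1/1 normal; order 4: 0/9 normal; order 6: 1/7 normal; order 9: 1/1 normal; order 12: 0/3 normal; order 18: 3/3 normal; order 36: 1/1 normal.
Total normal subgroups: 9.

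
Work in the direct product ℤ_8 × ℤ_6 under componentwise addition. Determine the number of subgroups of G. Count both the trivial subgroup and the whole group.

|G| = 48, so by Lagrange every subgroup order divides 48. Divisors: 1, 2, 3, 4, 6, 8, 12, 16, 24, 48.
Subgroups by order — order 1: 1; order 2: 3; order 3: 1; order 4: 3; order 6: 3; order 8: 3; order 12: 3; order 16: 1; order 24: 3; order 48: 1.
Total: 1 + 3 + 1 + 3 + 3 + 3 + 3 + 1 + 3 + 1 = 22.

22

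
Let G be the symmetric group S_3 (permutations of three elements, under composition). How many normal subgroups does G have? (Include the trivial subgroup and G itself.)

3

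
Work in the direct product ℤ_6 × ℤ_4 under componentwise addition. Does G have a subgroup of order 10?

10 does not divide |G| = 24, so by Lagrange no subgroup of order 10 exists.

No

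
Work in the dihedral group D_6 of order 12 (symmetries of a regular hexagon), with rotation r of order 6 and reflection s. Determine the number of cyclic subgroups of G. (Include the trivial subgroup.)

10

A cyclic subgroup of order d is generated by each of its φ(d) elements of order d, so the cyclic subgroups of order d number (#elements of order d)/φ(d).
Cyclic subgroups by order — order 1: 1; order 2: 7; order 3: 1; order 6: 1.
Total: 10.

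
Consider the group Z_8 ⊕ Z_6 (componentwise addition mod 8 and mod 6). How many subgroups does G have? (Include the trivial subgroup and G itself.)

22

|G| = 48, so by Lagrange every subgroup order divides 48. Divisors: 1, 2, 3, 4, 6, 8, 12, 16, 24, 48.
Subgroups by order — order 1: 1; order 2: 3; order 3: 1; order 4: 3; order 6: 3; order 8: 3; order 12: 3; order 16: 1; order 24: 3; order 48: 1.
Total: 1 + 3 + 1 + 3 + 3 + 3 + 3 + 1 + 3 + 1 = 22.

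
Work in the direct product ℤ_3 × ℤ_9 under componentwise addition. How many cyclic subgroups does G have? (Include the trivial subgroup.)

8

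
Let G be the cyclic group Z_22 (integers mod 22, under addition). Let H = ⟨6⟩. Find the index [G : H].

|⟨6⟩| = 11 and |G| = 22.
By Lagrange, [G : H] = |G|/|H| = 22/11 = 2.

2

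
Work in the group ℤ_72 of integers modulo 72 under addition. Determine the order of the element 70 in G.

36

In ℤ_72, the order of an element a is n/gcd(a, n).
gcd(70, 72) = 2, so |⟨70⟩| = 72/2 = 36.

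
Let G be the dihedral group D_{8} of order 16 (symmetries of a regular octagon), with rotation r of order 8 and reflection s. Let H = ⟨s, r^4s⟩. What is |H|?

4

|⟨s⟩| = 2 and |⟨r^4s⟩| = 2, so |H| is a multiple of lcm(2, 2) = 2 and divides |G| = 16.
Closing under the operation: H = {e, r^4, s, r^4s}, so |H| = 4.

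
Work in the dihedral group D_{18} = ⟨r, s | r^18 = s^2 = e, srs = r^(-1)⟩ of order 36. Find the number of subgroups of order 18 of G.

|G| = 36 and 18 | 36, so subgroups of order 18 are possible by Lagrange.
The subgroups of order 18 are: {e, r, r^2, r^3, r^4, r^5, r^6, r^7, r^8, r^9, r^10, r^11, r^12, r^13, r^14, r^15, r^16, r^17}; {e, r^2, r^4, r^6, r^8, r^10, r^12, r^14, r^16, s, r^2s, r^4s, r^6s, r^8s, r^10s, r^12s, r^14s, r^16s}; {e, r^2, r^4, r^6, r^8, r^10, r^12, r^14, r^16, rs, r^3s, r^5s, r^7s, r^9s, r^11s, r^13s, r^15s, r^17s}.
So G has 3 subgroups of order 18.

3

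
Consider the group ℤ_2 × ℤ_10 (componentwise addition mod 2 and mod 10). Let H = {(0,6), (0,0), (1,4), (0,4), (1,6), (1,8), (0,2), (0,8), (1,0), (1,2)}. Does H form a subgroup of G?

|H| = 10 divides |G| = 20, consistent with Lagrange.
H contains the identity, every element's inverse is in H, and H is closed under +: it is a subgroup.
In fact H = ⟨(1,2)⟩.

Yes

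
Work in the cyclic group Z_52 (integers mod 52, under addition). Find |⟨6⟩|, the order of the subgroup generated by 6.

In Z_52, the order of an element a is n/gcd(a, n).
gcd(6, 52) = 2, so |⟨6⟩| = 52/2 = 26.

26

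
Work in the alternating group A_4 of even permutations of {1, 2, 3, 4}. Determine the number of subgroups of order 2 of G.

|G| = 12 and 2 | 12, so subgroups of order 2 are possible by Lagrange.
The subgroups of order 2 are: {e, (1 2)(3 4)}; {e, (1 3)(2 4)}; {e, (1 4)(2 3)}.
So G has 3 subgroups of order 2.

3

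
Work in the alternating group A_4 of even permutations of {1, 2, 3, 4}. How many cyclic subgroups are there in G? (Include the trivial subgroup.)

8

A cyclic subgroup of order d is generated by each of its φ(d) elements of order d, so the cyclic subgroups of order d number (#elements of order d)/φ(d).
Cyclic subgroups by order — order 1: 1; order 2: 3; order 3: 4.
Total: 8.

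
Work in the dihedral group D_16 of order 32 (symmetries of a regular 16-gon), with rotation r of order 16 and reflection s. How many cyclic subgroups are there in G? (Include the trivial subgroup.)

Group the elements of G by the cyclic subgroup they generate; each cyclic subgroup of order d accounts for φ(d) elements.
Cyclic subgroups by order — order 1: 1; order 2: 17; order 4: 1; order 8: 1; order 16: 1.
Total: 21.

21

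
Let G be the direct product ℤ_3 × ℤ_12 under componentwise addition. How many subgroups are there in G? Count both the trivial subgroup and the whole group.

18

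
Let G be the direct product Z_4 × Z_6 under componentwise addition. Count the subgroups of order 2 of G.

3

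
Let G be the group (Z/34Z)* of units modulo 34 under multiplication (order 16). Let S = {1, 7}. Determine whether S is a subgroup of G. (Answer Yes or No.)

7 ∈ S but its inverse 5 ∉ S, so S is not a subgroup.

No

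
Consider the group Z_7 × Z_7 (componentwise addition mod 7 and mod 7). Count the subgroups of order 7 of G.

|G| = 49 and 7 | 49, so subgroups of order 7 are possible by Lagrange.
The subgroups of order 7 are: {(0,0), (0,1), (0,2), (0,3), (0,4), (0,5), (0,6)}; {(0,0), (1,0), (2,0), (3,0), (4,0), (5,0), (6,0)}; {(0,0), (1,1), (2,2), (3,3), (4,4), (5,5), (6,6)}; {(0,0), (1,2), (2,4), (3,6), (4,1), (5,3), (6,5)}; … (8 in all).
So G has 8 subgroups of order 7.

8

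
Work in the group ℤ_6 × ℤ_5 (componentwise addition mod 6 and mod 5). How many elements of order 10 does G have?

An element (a,b) has order lcm(ord(a), ord(b)); count pairs with lcm equal to 10.
Enumerating gives 4 such elements.

4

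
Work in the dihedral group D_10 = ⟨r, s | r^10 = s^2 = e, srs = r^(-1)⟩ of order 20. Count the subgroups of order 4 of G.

|G| = 20 and 4 | 20, so subgroups of order 4 are possible by Lagrange.
The subgroups of order 4 are: {e, r^5, r^2s, r^7s}; {e, r^5, r^3s, r^8s}; {e, r^5, r^4s, r^9s}; {e, r^5, s, r^5s}; … (5 in all).
So G has 5 subgroups of order 4.

5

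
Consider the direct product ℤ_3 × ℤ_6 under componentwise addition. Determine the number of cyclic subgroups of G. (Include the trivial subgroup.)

Group the elements of G by the cyclic subgroup they generate; each cyclic subgroup of order d accounts for φ(d) elements.
Cyclic subgroups by order — order 1: 1; order 2: 1; order 3: 4; order 6: 4.
Total: 10.

10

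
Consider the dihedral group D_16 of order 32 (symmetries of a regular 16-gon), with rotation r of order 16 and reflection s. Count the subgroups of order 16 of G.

3

|G| = 32 and 16 | 32, so subgroups of order 16 are possible by Lagrange.
The subgroups of order 16 are: {e, r, r^2, r^3, r^4, r^5, r^6, r^7, r^8, r^9, r^10, r^11, r^12, r^13, r^14, r^15}; {e, r^2, r^4, r^6, r^8, r^10, r^12, r^14, s, r^2s, r^4s, r^6s, r^8s, r^10s, r^12s, r^14s}; {e, r^2, r^4, r^6, r^8, r^10, r^12, r^14, rs, r^3s, r^5s, r^7s, r^9s, r^11s, r^13s, r^15s}.
So G has 3 subgroups of order 16.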